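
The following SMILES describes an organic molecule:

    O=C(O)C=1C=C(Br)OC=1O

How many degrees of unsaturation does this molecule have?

Degree of unsaturation = (number of rings) + (number of π bonds).
Ring closures in the SMILES: 1.
π bonds: 3 double bonds (each 1 DoU) → 3 DoU from unsaturation.
Total DoU = 1 + 3 = 4.

4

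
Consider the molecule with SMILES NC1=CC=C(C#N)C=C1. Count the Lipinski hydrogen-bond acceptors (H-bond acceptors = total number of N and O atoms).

N atoms: 2; O atoms: 0.
Lipinski HBA = 2 + 0 = 2.

2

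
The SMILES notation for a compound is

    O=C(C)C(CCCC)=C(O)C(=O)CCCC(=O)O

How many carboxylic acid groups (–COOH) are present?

The carboxylic acid motif appears at heavy-atom position 16 in the SMILES.
Other groups present: 1 alkene, 1 hydroxyl, 2 ketone.
Carboxylic acid count: 1.

1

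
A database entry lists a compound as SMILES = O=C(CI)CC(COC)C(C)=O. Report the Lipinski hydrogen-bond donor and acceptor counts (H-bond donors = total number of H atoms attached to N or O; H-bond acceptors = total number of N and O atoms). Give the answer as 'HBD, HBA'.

Donors: find every N or O and count the H atoms it carries.
  atom 1 (O): bond orders sum to 2 → 0 H
  atom 8 (O): bond orders sum to 2 → 0 H
  atom 12 (O): bond orders sum to 2 → 0 H
Lipinski HBD = 0.
Acceptors: N atoms = 0, O atoms = 3 → HBA = 3.

0, 3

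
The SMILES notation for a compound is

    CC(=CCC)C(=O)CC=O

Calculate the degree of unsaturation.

3

Degree of unsaturation = (number of rings) + (number of π bonds).
Ring closures in the SMILES: 0.
π bonds: 3 double bonds (each 1 DoU) → 3 DoU from unsaturation.
Total DoU = 0 + 3 = 3.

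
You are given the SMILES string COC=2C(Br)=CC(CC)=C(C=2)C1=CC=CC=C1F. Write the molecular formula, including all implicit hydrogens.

C15H14BrFO

Walk through each heavy atom and fill implicit hydrogens from standard valence (C 4, N 3, O 2, S 2, halogen 1):
  atom 1: C, bond orders sum to 1 (valence 4) → 3 H
  atom 2: O, bond orders sum to 2 (valence 2) → 0 H
  atom 3: C, bond orders sum to 4 (valence 4) → 0 H
  atom 4: C, bond orders sum to 4 (valence 4) → 0 H
  atom 5: Br (halogen, monovalent) → 0 H
  atom 6: C, bond orders sum to 3 (valence 4) → 1 H
  atom 7: C, bond orders sum to 4 (valence 4) → 0 H
  atom 8: C, bond orders sum to 2 (valence 4) → 2 H
  atom 9: C, bond orders sum to 1 (valence 4) → 3 H
  atom 10: C, bond orders sum to 4 (valence 4) → 0 H
  atom 11: C, bond orders sum to 3 (valence 4) → 1 H
  atom 12: C, bond orders sum to 4 (valence 4) → 0 H
  atom 13: C, bond orders sum to 3 (valence 4) → 1 H
  atom 14: C, bond orders sum to 3 (valence 4) → 1 H
  atom 15: C, bond orders sum to 3 (valence 4) → 1 H
  atom 16: C, bond orders sum to 3 (valence 4) → 1 H
  atom 17: C, bond orders sum to 4 (valence 4) → 0 H
  atom 18: F (halogen, monovalent) → 0 H
Totals → C:15, H:14, Br:1, F:1, O:1.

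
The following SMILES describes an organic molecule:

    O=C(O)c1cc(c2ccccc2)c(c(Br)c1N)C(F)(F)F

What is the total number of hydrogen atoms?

9

Walk through each heavy atom and fill implicit hydrogens from standard valence (C 4, N 3, O 2, S 2, halogen 1); for lowercase aromatic atoms, an aromatic c carries 1 H when it has two neighbours and 0 H with three, and aromatic n carries 0 H:
  atom 1: O, bond orders sum to 2 (valence 2) → 0 H
  atom 2: C, bond orders sum to 4 (valence 4) → 0 H
  atom 3: O, bond orders sum to 1 (valence 2) → 1 H
  atom 4: aromatic c, 3 neighbours → 0 H
  atom 5: aromatic c, 2 neighbours → 1 H
  atom 6: aromatic c, 3 neighbours → 0 H
  atom 7: aromatic c, 3 neighbours → 0 H
  atom 8: aromatic c, 2 neighbours → 1 H
  atom 9: aromatic c, 2 neighbours → 1 H
  atom 10: aromatic c, 2 neighbours → 1 H
  atom 11: aromatic c, 2 neighbours → 1 H
  atom 12: aromatic c, 2 neighbours → 1 H
  atom 13: aromatic c, 3 neighbours → 0 H
  atom 14: aromatic c, 3 neighbours → 0 H
  atom 15: Br (halogen, monovalent) → 0 H
  atom 16: aromatic c, 3 neighbours → 0 H
  atom 17: N, bond orders sum to 1 (valence 3) → 2 H
  atom 18: C, bond orders sum to 4 (valence 4) → 0 H
  atom 19: F (halogen, monovalent) → 0 H
  atom 20: F (halogen, monovalent) → 0 H
  atom 21: F (halogen, monovalent) → 0 H
Total hydrogens: 9.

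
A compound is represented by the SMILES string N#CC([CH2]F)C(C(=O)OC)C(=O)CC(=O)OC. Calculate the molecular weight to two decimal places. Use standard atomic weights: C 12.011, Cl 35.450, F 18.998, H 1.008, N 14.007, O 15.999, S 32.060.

First, the molecular formula is C10H12FNO5 (counting implicit H from valence).
  C: 10 × 12.011 = 120.110
  F: 1 × 18.998 = 18.998
  H: 12 × 1.008 = 12.096
  N: 1 × 14.007 = 14.007
  O: 5 × 15.999 = 79.995
Sum: 10×12.011 + 1×18.998 + 12×1.008 + 1×14.007 + 5×15.999 = 245.206 → 245.21 g/mol.

245.21 g/mol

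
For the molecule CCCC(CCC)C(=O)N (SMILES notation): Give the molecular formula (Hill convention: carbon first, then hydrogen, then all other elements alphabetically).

Walk through each heavy atom and fill implicit hydrogens from standard valence (C 4, N 3, O 2, S 2, halogen 1):
  atom 1: C, bond orders sum to 1 (valence 4) → 3 H
  atom 2: C, bond orders sum to 2 (valence 4) → 2 H
  atom 3: C, bond orders sum to 2 (valence 4) → 2 H
  atom 4: C, bond orders sum to 3 (valence 4) → 1 H
  atom 5: C, bond orders sum to 2 (valence 4) → 2 H
  atom 6: C, bond orders sum to 2 (valence 4) → 2 H
  atom 7: C, bond orders sum to 1 (valence 4) → 3 H
  atom 8: C, bond orders sum to 4 (valence 4) → 0 H
  atom 9: O, bond orders sum to 2 (valence 2) → 0 H
  atom 10: N, bond orders sum to 1 (valence 3) → 2 H
Totals → C:8, H:17, N:1, O:1.
In Hill order: C8H17NO.

C8H17NO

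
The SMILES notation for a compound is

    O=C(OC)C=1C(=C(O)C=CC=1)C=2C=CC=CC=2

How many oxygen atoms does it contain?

Scan the SMILES for O atoms (remember two-letter symbols like Cl and Br are single atoms).
Oxygen count: 3.

3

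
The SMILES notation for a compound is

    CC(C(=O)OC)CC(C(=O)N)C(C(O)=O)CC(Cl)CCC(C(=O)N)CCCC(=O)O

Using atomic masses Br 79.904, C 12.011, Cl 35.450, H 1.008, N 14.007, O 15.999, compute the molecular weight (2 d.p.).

450.91 g/mol

First, the molecular formula is C19H31ClN2O8 (counting implicit H from valence).
  C: 19 × 12.011 = 228.209
  Cl: 1 × 35.450 = 35.450
  H: 31 × 1.008 = 31.248
  N: 2 × 14.007 = 28.014
  O: 8 × 15.999 = 127.992
Sum: 19×12.011 + 1×35.450 + 31×1.008 + 2×14.007 + 8×15.999 = 450.913 → 450.91 g/mol.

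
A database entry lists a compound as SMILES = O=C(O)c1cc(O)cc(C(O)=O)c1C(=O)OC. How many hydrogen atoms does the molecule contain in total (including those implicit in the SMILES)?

Walk through each heavy atom and fill implicit hydrogens from standard valence (C 4, N 3, O 2, S 2, halogen 1); for lowercase aromatic atoms, an aromatic c carries 1 H when it has two neighbours and 0 H with three, and aromatic n carries 0 H:
  atom 1: O, bond orders sum to 2 (valence 2) → 0 H
  atom 2: C, bond orders sum to 4 (valence 4) → 0 H
  atom 3: O, bond orders sum to 1 (valence 2) → 1 H
  atom 4: aromatic c, 3 neighbours → 0 H
  atom 5: aromatic c, 2 neighbours → 1 H
  atom 6: aromatic c, 3 neighbours → 0 H
  atom 7: O, bond orders sum to 1 (valence 2) → 1 H
  atom 8: aromatic c, 2 neighbours → 1 H
  atom 9: aromatic c, 3 neighbours → 0 H
  atom 10: C, bond orders sum to 4 (valence 4) → 0 H
  atom 11: O, bond orders sum to 1 (valence 2) → 1 H
  atom 12: O, bond orders sum to 2 (valence 2) → 0 H
  atom 13: aromatic c, 3 neighbours → 0 H
  atom 14: C, bond orders sum to 4 (valence 4) → 0 H
  atom 15: O, bond orders sum to 2 (valence 2) → 0 H
  atom 16: O, bond orders sum to 2 (valence 2) → 0 H
  atom 17: C, bond orders sum to 1 (valence 4) → 3 H
Total hydrogens: 8.

8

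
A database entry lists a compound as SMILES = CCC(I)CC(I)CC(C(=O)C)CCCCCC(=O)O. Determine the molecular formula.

C15H26I2O3

Walk through each heavy atom and fill implicit hydrogens from standard valence (C 4, N 3, O 2, S 2, halogen 1):
  atom 1: C, bond orders sum to 1 (valence 4) → 3 H
  atom 2: C, bond orders sum to 2 (valence 4) → 2 H
  atom 3: C, bond orders sum to 3 (valence 4) → 1 H
  atom 4: I (halogen, monovalent) → 0 H
  atom 5: C, bond orders sum to 2 (valence 4) → 2 H
  atom 6: C, bond orders sum to 3 (valence 4) → 1 H
  atom 7: I (halogen, monovalent) → 0 H
  atom 8: C, bond orders sum to 2 (valence 4) → 2 H
  atom 9: C, bond orders sum to 3 (valence 4) → 1 H
  atom 10: C, bond orders sum to 4 (valence 4) → 0 H
  atom 11: O, bond orders sum to 2 (valence 2) → 0 H
  atom 12: C, bond orders sum to 1 (valence 4) → 3 H
  atom 13: C, bond orders sum to 2 (valence 4) → 2 H
  atom 14: C, bond orders sum to 2 (valence 4) → 2 H
  atom 15: C, bond orders sum to 2 (valence 4) → 2 H
  atom 16: C, bond orders sum to 2 (valence 4) → 2 H
  atom 17: C, bond orders sum to 2 (valence 4) → 2 H
  atom 18: C, bond orders sum to 4 (valence 4) → 0 H
  atom 19: O, bond orders sum to 2 (valence 2) → 0 H
  atom 20: O, bond orders sum to 1 (valence 2) → 1 H
Totals → C:15, H:26, I:2, O:3.
In Hill order: C15H26I2O3.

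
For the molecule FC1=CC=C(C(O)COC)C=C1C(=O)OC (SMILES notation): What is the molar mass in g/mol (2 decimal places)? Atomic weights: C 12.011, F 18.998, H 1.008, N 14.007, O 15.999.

228.22 g/mol

First, the molecular formula is C11H13FO4 (counting implicit H from valence).
  C: 11 × 12.011 = 132.121
  F: 1 × 18.998 = 18.998
  H: 13 × 1.008 = 13.104
  O: 4 × 15.999 = 63.996
Sum: 11×12.011 + 1×18.998 + 13×1.008 + 4×15.999 = 228.219 → 228.22 g/mol.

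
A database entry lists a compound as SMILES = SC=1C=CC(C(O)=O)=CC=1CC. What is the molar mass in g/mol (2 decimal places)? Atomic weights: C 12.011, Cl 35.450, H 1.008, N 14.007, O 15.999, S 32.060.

First, the molecular formula is C9H10O2S (counting implicit H from valence).
  C: 9 × 12.011 = 108.099
  H: 10 × 1.008 = 10.080
  O: 2 × 15.999 = 31.998
  S: 1 × 32.060 = 32.060
Sum: 9×12.011 + 10×1.008 + 2×15.999 + 1×32.060 = 182.237 → 182.24 g/mol.

182.24 g/mol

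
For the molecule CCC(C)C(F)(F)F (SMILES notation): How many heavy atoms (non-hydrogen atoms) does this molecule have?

Every atom symbol written in the SMILES (organic subset) is one heavy atom; implicit H are not written.
Heavy atoms by element → C:5, F:3.
Total: 8.

8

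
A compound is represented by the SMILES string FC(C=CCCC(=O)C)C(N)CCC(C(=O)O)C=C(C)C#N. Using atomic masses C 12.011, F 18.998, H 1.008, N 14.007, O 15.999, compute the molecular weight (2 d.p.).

310.37 g/mol

First, the molecular formula is C16H23FN2O3 (counting implicit H from valence).
  C: 16 × 12.011 = 192.176
  F: 1 × 18.998 = 18.998
  H: 23 × 1.008 = 23.184
  N: 2 × 14.007 = 28.014
  O: 3 × 15.999 = 47.997
Sum: 16×12.011 + 1×18.998 + 23×1.008 + 2×14.007 + 3×15.999 = 310.369 → 310.37 g/mol.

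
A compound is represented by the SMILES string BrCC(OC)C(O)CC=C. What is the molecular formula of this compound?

C7H13BrO2

Walk through each heavy atom and fill implicit hydrogens from standard valence (C 4, N 3, O 2, S 2, halogen 1):
  atom 1: Br (halogen, monovalent) → 0 H
  atom 2: C, bond orders sum to 2 (valence 4) → 2 H
  atom 3: C, bond orders sum to 3 (valence 4) → 1 H
  atom 4: O, bond orders sum to 2 (valence 2) → 0 H
  atom 5: C, bond orders sum to 1 (valence 4) → 3 H
  atom 6: C, bond orders sum to 3 (valence 4) → 1 H
  atom 7: O, bond orders sum to 1 (valence 2) → 1 H
  atom 8: C, bond orders sum to 2 (valence 4) → 2 H
  atom 9: C, bond orders sum to 3 (valence 4) → 1 H
  atom 10: C, bond orders sum to 2 (valence 4) → 2 H
Totals → C:7, H:13, Br:1, O:2.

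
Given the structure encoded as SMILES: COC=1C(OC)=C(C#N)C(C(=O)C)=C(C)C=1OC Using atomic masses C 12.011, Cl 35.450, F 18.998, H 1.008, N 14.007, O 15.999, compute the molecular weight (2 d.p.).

First, the molecular formula is C13H15NO4 (counting implicit H from valence).
  C: 13 × 12.011 = 156.143
  H: 15 × 1.008 = 15.120
  N: 1 × 14.007 = 14.007
  O: 4 × 15.999 = 63.996
Sum: 13×12.011 + 15×1.008 + 1×14.007 + 4×15.999 = 249.266 → 249.27 g/mol.

249.27 g/mol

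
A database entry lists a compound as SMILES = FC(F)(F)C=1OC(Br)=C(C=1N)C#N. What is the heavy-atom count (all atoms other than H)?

Every atom symbol written in the SMILES (organic subset) is one heavy atom; implicit H are not written.
Heavy atoms by element → Br:1, C:6, F:3, N:2, O:1.
Total: 13.

13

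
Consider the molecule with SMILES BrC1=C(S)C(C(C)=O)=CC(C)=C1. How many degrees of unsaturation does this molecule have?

Molecular formula: C9H9BrOS.
DoU = (2C + 2 + N − H − X) / 2, where X is the halogen count and O/S are ignored.
    = (2·9 + 2 + 0 − 9 − 1) / 2 = 10 / 2 = 5.

5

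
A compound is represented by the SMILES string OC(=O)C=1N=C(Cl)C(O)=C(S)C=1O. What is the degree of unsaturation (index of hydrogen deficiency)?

5

Degree of unsaturation = (number of rings) + (number of π bonds).
Ring closures in the SMILES: 1.
π bonds: 4 double bonds (each 1 DoU) → 4 DoU from unsaturation.
Total DoU = 1 + 4 = 5.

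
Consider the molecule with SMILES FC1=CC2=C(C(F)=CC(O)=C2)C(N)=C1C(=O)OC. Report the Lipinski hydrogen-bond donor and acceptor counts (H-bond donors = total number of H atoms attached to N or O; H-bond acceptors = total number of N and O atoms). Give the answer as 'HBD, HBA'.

Donors: find every N or O and count the H atoms it carries.
  atom 10 (O): bond orders sum to 1 → 1 H
  atom 13 (N): bond orders sum to 1 → 2 H
  atom 16 (O): bond orders sum to 2 → 0 H
  atom 17 (O): bond orders sum to 2 → 0 H
Lipinski HBD = 3.
Acceptors: N atoms = 1, O atoms = 3 → HBA = 4.

3, 4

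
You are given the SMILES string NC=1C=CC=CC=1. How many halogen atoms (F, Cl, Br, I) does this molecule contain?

Scan the SMILES for the halogen motif — none present.
Groups that are present: 1 primary amine.

0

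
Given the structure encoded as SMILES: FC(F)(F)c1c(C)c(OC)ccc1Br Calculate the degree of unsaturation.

Molecular formula: C9H8BrF3O.
DoU = (2C + 2 + N − H − X) / 2, where X is the halogen count and O/S are ignored.
    = (2·9 + 2 + 0 − 8 − 4) / 2 = 8 / 2 = 4.

4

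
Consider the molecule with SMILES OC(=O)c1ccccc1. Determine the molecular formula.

Walk through each heavy atom and fill implicit hydrogens from standard valence (C 4, N 3, O 2, S 2, halogen 1); for lowercase aromatic atoms, an aromatic c carries 1 H when it has two neighbours and 0 H with three, and aromatic n carries 0 H:
  atom 1: O, bond orders sum to 1 (valence 2) → 1 H
  atom 2: C, bond orders sum to 4 (valence 4) → 0 H
  atom 3: O, bond orders sum to 2 (valence 2) → 0 H
  atom 4: aromatic c, 3 neighbours → 0 H
  atom 5: aromatic c, 2 neighbours → 1 H
  atom 6: aromatic c, 2 neighbours → 1 H
  atom 7: aromatic c, 2 neighbours → 1 H
  atom 8: aromatic c, 2 neighbours → 1 H
  atom 9: aromatic c, 2 neighbours → 1 H
Totals → C:7, H:6, O:2.

C7H6O2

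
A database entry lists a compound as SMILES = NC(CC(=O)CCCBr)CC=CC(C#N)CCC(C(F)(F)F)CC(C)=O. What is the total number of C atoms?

Count every carbon token in the SMILES (each C, including those in ring-closure positions and inside branches).
Carbon count: 18.

18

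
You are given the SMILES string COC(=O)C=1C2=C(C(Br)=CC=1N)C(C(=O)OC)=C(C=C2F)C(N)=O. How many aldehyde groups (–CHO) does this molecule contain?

0

Scan the SMILES for the aldehyde motif — none present.
Groups that are present: 1 amide, 2 ester, 1 primary amine.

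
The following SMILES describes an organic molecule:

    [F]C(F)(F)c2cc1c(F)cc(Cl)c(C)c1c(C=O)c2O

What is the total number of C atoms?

13

Count every carbon token in the SMILES (each C, including those in ring-closure positions and inside branches).
Carbon count: 13.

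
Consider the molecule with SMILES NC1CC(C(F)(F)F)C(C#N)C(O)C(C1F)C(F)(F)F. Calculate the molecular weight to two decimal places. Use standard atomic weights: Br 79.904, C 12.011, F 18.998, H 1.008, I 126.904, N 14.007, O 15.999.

308.20 g/mol

First, the molecular formula is C10H11F7N2O (counting implicit H from valence).
  C: 10 × 12.011 = 120.110
  F: 7 × 18.998 = 132.986
  H: 11 × 1.008 = 11.088
  N: 2 × 14.007 = 28.014
  O: 1 × 15.999 = 15.999
Sum: 10×12.011 + 7×18.998 + 11×1.008 + 2×14.007 + 1×15.999 = 308.197 → 308.20 g/mol.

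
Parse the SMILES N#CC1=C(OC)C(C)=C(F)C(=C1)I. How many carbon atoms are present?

Count every carbon token in the SMILES (each C, including those in ring-closure positions and inside branches).
Carbon count: 9.

9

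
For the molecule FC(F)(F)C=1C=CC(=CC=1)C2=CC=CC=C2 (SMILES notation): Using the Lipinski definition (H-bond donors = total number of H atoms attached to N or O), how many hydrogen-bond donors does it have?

0

Donors: find every N or O and count the H atoms it carries.
  (no N or O atoms present)
Lipinski HBD = 0.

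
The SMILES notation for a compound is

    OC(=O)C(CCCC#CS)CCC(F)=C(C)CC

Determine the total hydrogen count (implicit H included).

21

Walk through each heavy atom and fill implicit hydrogens from standard valence (C 4, N 3, O 2, S 2, halogen 1):
  atom 1: O, bond orders sum to 1 (valence 2) → 1 H
  atom 2: C, bond orders sum to 4 (valence 4) → 0 H
  atom 3: O, bond orders sum to 2 (valence 2) → 0 H
  atom 4: C, bond orders sum to 3 (valence 4) → 1 H
  atom 5: C, bond orders sum to 2 (valence 4) → 2 H
  atom 6: C, bond orders sum to 2 (valence 4) → 2 H
  atom 7: C, bond orders sum to 2 (valence 4) → 2 H
  atom 8: C, bond orders sum to 4 (valence 4) → 0 H
  atom 9: C, bond orders sum to 4 (valence 4) → 0 H
  atom 10: S, bond orders sum to 1 (valence 2) → 1 H
  atom 11: C, bond orders sum to 2 (valence 4) → 2 H
  atom 12: C, bond orders sum to 2 (valence 4) → 2 H
  atom 13: C, bond orders sum to 4 (valence 4) → 0 H
  atom 14: F (halogen, monovalent) → 0 H
  atom 15: C, bond orders sum to 4 (valence 4) → 0 H
  atom 16: C, bond orders sum to 1 (valence 4) → 3 H
  atom 17: C, bond orders sum to 2 (valence 4) → 2 H
  atom 18: C, bond orders sum to 1 (valence 4) → 3 H
Total hydrogens: 21.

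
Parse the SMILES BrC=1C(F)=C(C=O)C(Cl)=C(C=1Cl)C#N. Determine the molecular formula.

C8HBrCl2FNO

Walk through each heavy atom and fill implicit hydrogens from standard valence (C 4, N 3, O 2, S 2, halogen 1):
  atom 1: Br (halogen, monovalent) → 0 H
  atom 2: C, bond orders sum to 4 (valence 4) → 0 H
  atom 3: C, bond orders sum to 4 (valence 4) → 0 H
  atom 4: F (halogen, monovalent) → 0 H
  atom 5: C, bond orders sum to 4 (valence 4) → 0 H
  atom 6: C, bond orders sum to 3 (valence 4) → 1 H
  atom 7: O, bond orders sum to 2 (valence 2) → 0 H
  atom 8: C, bond orders sum to 4 (valence 4) → 0 H
  atom 9: Cl (halogen, monovalent) → 0 H
  atom 10: C, bond orders sum to 4 (valence 4) → 0 H
  atom 11: C, bond orders sum to 4 (valence 4) → 0 H
  atom 12: Cl (halogen, monovalent) → 0 H
  atom 13: C, bond orders sum to 4 (valence 4) → 0 H
  atom 14: N, bond orders sum to 3 (valence 3) → 0 H
Totals → C:8, H:1, Br:1, Cl:2, F:1, N:1, O:1.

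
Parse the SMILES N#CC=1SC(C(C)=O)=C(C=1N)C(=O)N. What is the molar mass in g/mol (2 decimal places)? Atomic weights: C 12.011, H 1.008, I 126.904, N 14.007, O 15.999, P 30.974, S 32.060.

First, the molecular formula is C8H7N3O2S (counting implicit H from valence).
  C: 8 × 12.011 = 96.088
  H: 7 × 1.008 = 7.056
  N: 3 × 14.007 = 42.021
  O: 2 × 15.999 = 31.998
  S: 1 × 32.060 = 32.060
Sum: 8×12.011 + 7×1.008 + 3×14.007 + 2×15.999 + 1×32.060 = 209.223 → 209.22 g/mol.

209.22 g/mol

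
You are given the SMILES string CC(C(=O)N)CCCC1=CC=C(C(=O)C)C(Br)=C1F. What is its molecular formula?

C14H17BrFNO2

Walk through each heavy atom and fill implicit hydrogens from standard valence (C 4, N 3, O 2, S 2, halogen 1):
  atom 1: C, bond orders sum to 1 (valence 4) → 3 H
  atom 2: C, bond orders sum to 3 (valence 4) → 1 H
  atom 3: C, bond orders sum to 4 (valence 4) → 0 H
  atom 4: O, bond orders sum to 2 (valence 2) → 0 H
  atom 5: N, bond orders sum to 1 (valence 3) → 2 H
  atom 6: C, bond orders sum to 2 (valence 4) → 2 H
  atom 7: C, bond orders sum to 2 (valence 4) → 2 H
  atom 8: C, bond orders sum to 2 (valence 4) → 2 H
  atom 9: C, bond orders sum to 4 (valence 4) → 0 H
  atom 10: C, bond orders sum to 3 (valence 4) → 1 H
  atom 11: C, bond orders sum to 3 (valence 4) → 1 H
  atom 12: C, bond orders sum to 4 (valence 4) → 0 H
  atom 13: C, bond orders sum to 4 (valence 4) → 0 H
  atom 14: O, bond orders sum to 2 (valence 2) → 0 H
  atom 15: C, bond orders sum to 1 (valence 4) → 3 H
  atom 16: C, bond orders sum to 4 (valence 4) → 0 H
  atom 17: Br (halogen, monovalent) → 0 H
  atom 18: C, bond orders sum to 4 (valence 4) → 0 H
  atom 19: F (halogen, monovalent) → 0 H
Totals → C:14, H:17, Br:1, F:1, N:1, O:2.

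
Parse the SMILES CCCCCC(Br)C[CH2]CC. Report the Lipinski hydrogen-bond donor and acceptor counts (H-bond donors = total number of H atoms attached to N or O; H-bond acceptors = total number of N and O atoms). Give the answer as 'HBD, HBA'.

Donors: find every N or O and count the H atoms it carries.
  (no N or O atoms present)
Lipinski HBD = 0.
Acceptors: N atoms = 0, O atoms = 0 → HBA = 0.

0, 0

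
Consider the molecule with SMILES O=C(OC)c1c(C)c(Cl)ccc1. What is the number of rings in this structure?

In SMILES, each pair of matching ring-closure digits denotes one ring-closing bond; the number of such bonds equals the number of independent rings.
Ring-closure bonds here: 1.

1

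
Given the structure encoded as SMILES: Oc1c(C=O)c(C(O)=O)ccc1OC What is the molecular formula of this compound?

Walk through each heavy atom and fill implicit hydrogens from standard valence (C 4, N 3, O 2, S 2, halogen 1); for lowercase aromatic atoms, an aromatic c carries 1 H when it has two neighbours and 0 H with three, and aromatic n carries 0 H:
  atom 1: O, bond orders sum to 1 (valence 2) → 1 H
  atom 2: aromatic c, 3 neighbours → 0 H
  atom 3: aromatic c, 3 neighbours → 0 H
  atom 4: C, bond orders sum to 3 (valence 4) → 1 H
  atom 5: O, bond orders sum to 2 (valence 2) → 0 H
  atom 6: aromatic c, 3 neighbours → 0 H
  atom 7: C, bond orders sum to 4 (valence 4) → 0 H
  atom 8: O, bond orders sum to 1 (valence 2) → 1 H
  atom 9: O, bond orders sum to 2 (valence 2) → 0 H
  atom 10: aromatic c, 2 neighbours → 1 H
  atom 11: aromatic c, 2 neighbours → 1 H
  atom 12: aromatic c, 3 neighbours → 0 H
  atom 13: O, bond orders sum to 2 (valence 2) → 0 H
  atom 14: C, bond orders sum to 1 (valence 4) → 3 H
Totals → C:9, H:8, O:5.
In Hill order: C9H8O5.

C9H8O5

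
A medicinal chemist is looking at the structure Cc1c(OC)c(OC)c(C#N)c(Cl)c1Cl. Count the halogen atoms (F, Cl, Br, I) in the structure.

Halogen atoms appear at heavy-atom positions 13, 15 (2×Cl).
Other groups present: 2 ether, 1 nitrile.
Halogen count: 2.

2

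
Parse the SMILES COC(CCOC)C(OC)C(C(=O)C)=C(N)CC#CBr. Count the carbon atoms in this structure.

Count every carbon token in the SMILES (each C, including those in ring-closure positions and inside branches).
Carbon count: 14.

14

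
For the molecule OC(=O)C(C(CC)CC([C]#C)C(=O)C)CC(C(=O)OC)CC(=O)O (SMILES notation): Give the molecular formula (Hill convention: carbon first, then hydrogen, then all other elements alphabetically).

C17H24O7

Walk through each heavy atom and fill implicit hydrogens from standard valence (C 4, N 3, O 2, S 2, halogen 1):
  atom 1: O, bond orders sum to 1 (valence 2) → 1 H
  atom 2: C, bond orders sum to 4 (valence 4) → 0 H
  atom 3: O, bond orders sum to 2 (valence 2) → 0 H
  atom 4: C, bond orders sum to 3 (valence 4) → 1 H
  atom 5: C, bond orders sum to 3 (valence 4) → 1 H
  atom 6: C, bond orders sum to 2 (valence 4) → 2 H
  atom 7: C, bond orders sum to 1 (valence 4) → 3 H
  atom 8: C, bond orders sum to 2 (valence 4) → 2 H
  atom 9: C, bond orders sum to 3 (valence 4) → 1 H
  atom 10: C with explicit H count 0
  atom 11: C, bond orders sum to 3 (valence 4) → 1 H
  atom 12: C, bond orders sum to 4 (valence 4) → 0 H
  atom 13: O, bond orders sum to 2 (valence 2) → 0 H
  atom 14: C, bond orders sum to 1 (valence 4) → 3 H
  atom 15: C, bond orders sum to 2 (valence 4) → 2 H
  atom 16: C, bond orders sum to 3 (valence 4) → 1 H
  atom 17: C, bond orders sum to 4 (valence 4) → 0 H
  atom 18: O, bond orders sum to 2 (valence 2) → 0 H
  atom 19: O, bond orders sum to 2 (valence 2) → 0 H
  atom 20: C, bond orders sum to 1 (valence 4) → 3 H
  atom 21: C, bond orders sum to 2 (valence 4) → 2 H
  atom 22: C, bond orders sum to 4 (valence 4) → 0 H
  atom 23: O, bond orders sum to 2 (valence 2) → 0 H
  atom 24: O, bond orders sum to 1 (valence 2) → 1 H
Totals → C:17, H:24, O:7.
In Hill order: C17H24O7.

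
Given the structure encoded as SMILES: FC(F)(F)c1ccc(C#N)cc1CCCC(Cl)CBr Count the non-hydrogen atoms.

19

Every atom symbol written in the SMILES (organic subset) is one heavy atom; implicit H are not written.
Heavy atoms by element → Br:1, C:13, Cl:1, F:3, N:1.
Total: 19.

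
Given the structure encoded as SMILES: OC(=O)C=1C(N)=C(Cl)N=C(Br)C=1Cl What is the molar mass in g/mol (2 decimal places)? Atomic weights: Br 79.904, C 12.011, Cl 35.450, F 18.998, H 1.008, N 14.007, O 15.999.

First, the molecular formula is C6H3BrCl2N2O2 (counting implicit H from valence).
  Br: 1 × 79.904 = 79.904
  C: 6 × 12.011 = 72.066
  Cl: 2 × 35.450 = 70.900
  H: 3 × 1.008 = 3.024
  N: 2 × 14.007 = 28.014
  O: 2 × 15.999 = 31.998
Sum: 1×79.904 + 6×12.011 + 2×35.450 + 3×1.008 + 2×14.007 + 2×15.999 = 285.906 → 285.91 g/mol.

285.91 g/mol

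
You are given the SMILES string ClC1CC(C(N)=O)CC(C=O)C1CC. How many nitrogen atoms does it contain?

Scan the SMILES for N atoms (remember two-letter symbols like Cl and Br are single atoms).
Nitrogen count: 1.

1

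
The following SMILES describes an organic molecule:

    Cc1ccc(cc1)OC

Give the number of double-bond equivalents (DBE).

Molecular formula: C8H10O.
DoU = (2C + 2 + N − H − X) / 2, where X is the halogen count and O/S are ignored.
    = (2·8 + 2 + 0 − 10 − 0) / 2 = 8 / 2 = 4.

4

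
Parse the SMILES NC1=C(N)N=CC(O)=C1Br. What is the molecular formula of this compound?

Walk through each heavy atom and fill implicit hydrogens from standard valence (C 4, N 3, O 2, S 2, halogen 1):
  atom 1: N, bond orders sum to 1 (valence 3) → 2 H
  atom 2: C, bond orders sum to 4 (valence 4) → 0 H
  atom 3: C, bond orders sum to 4 (valence 4) → 0 H
  atom 4: N, bond orders sum to 1 (valence 3) → 2 H
  atom 5: N, bond orders sum to 3 (valence 3) → 0 H
  atom 6: C, bond orders sum to 3 (valence 4) → 1 H
  atom 7: C, bond orders sum to 4 (valence 4) → 0 H
  atom 8: O, bond orders sum to 1 (valence 2) → 1 H
  atom 9: C, bond orders sum to 4 (valence 4) → 0 H
  atom 10: Br (halogen, monovalent) → 0 H
Totals → C:5, H:6, Br:1, N:3, O:1.

C5H6BrN3O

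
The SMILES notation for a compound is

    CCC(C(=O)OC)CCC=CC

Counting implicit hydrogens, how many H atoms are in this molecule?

18

Walk through each heavy atom and fill implicit hydrogens from standard valence (C 4, N 3, O 2, S 2, halogen 1):
  atom 1: C, bond orders sum to 1 (valence 4) → 3 H
  atom 2: C, bond orders sum to 2 (valence 4) → 2 H
  atom 3: C, bond orders sum to 3 (valence 4) → 1 H
  atom 4: C, bond orders sum to 4 (valence 4) → 0 H
  atom 5: O, bond orders sum to 2 (valence 2) → 0 H
  atom 6: O, bond orders sum to 2 (valence 2) → 0 H
  atom 7: C, bond orders sum to 1 (valence 4) → 3 H
  atom 8: C, bond orders sum to 2 (valence 4) → 2 H
  atom 9: C, bond orders sum to 2 (valence 4) → 2 H
  atom 10: C, bond orders sum to 3 (valence 4) → 1 H
  atom 11: C, bond orders sum to 3 (valence 4) → 1 H
  atom 12: C, bond orders sum to 1 (valence 4) → 3 H
Total hydrogens: 18.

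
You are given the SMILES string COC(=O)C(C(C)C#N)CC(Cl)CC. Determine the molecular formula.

C10H16ClNO2

Walk through each heavy atom and fill implicit hydrogens from standard valence (C 4, N 3, O 2, S 2, halogen 1):
  atom 1: C, bond orders sum to 1 (valence 4) → 3 H
  atom 2: O, bond orders sum to 2 (valence 2) → 0 H
  atom 3: C, bond orders sum to 4 (valence 4) → 0 H
  atom 4: O, bond orders sum to 2 (valence 2) → 0 H
  atom 5: C, bond orders sum to 3 (valence 4) → 1 H
  atom 6: C, bond orders sum to 3 (valence 4) → 1 H
  atom 7: C, bond orders sum to 1 (valence 4) → 3 H
  atom 8: C, bond orders sum to 4 (valence 4) → 0 H
  atom 9: N, bond orders sum to 3 (valence 3) → 0 H
  atom 10: C, bond orders sum to 2 (valence 4) → 2 H
  atom 11: C, bond orders sum to 3 (valence 4) → 1 H
  atom 12: Cl (halogen, monovalent) → 0 H
  atom 13: C, bond orders sum to 2 (valence 4) → 2 H
  atom 14: C, bond orders sum to 1 (valence 4) → 3 H
Totals → C:10, H:16, Cl:1, N:1, O:2.
In Hill order: C10H16ClNO2.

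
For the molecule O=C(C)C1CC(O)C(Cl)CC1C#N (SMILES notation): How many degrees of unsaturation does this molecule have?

Molecular formula: C9H12ClNO2.
DoU = (2C + 2 + N − H − X) / 2, where X is the halogen count and O/S are ignored.
    = (2·9 + 2 + 1 − 12 − 1) / 2 = 8 / 2 = 4.

4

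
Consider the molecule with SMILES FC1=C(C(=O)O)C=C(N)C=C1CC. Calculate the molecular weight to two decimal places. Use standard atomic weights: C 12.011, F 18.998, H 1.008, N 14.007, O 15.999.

183.18 g/mol

First, the molecular formula is C9H10FNO2 (counting implicit H from valence).
  C: 9 × 12.011 = 108.099
  F: 1 × 18.998 = 18.998
  H: 10 × 1.008 = 10.080
  N: 1 × 14.007 = 14.007
  O: 2 × 15.999 = 31.998
Sum: 9×12.011 + 1×18.998 + 10×1.008 + 1×14.007 + 2×15.999 = 183.182 → 183.18 g/mol.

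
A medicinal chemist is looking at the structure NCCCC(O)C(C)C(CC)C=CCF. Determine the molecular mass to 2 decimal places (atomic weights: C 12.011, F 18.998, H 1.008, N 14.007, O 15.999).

217.33 g/mol

First, the molecular formula is C12H24FNO (counting implicit H from valence).
  C: 12 × 12.011 = 144.132
  F: 1 × 18.998 = 18.998
  H: 24 × 1.008 = 24.192
  N: 1 × 14.007 = 14.007
  O: 1 × 15.999 = 15.999
Sum: 12×12.011 + 1×18.998 + 24×1.008 + 1×14.007 + 1×15.999 = 217.328 → 217.33 g/mol.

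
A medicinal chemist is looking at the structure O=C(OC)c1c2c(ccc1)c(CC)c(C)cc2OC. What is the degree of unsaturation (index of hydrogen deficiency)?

Molecular formula: C16H18O3.
DoU = (2C + 2 + N − H − X) / 2, where X is the halogen count and O/S are ignored.
    = (2·16 + 2 + 0 − 18 − 0) / 2 = 16 / 2 = 8.

8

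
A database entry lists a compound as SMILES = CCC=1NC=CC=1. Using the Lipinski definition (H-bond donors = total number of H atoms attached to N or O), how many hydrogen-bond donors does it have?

Donors: find every N or O and count the H atoms it carries.
  atom 4 (N): bond orders sum to 2 → 1 H
Lipinski HBD = 1.

1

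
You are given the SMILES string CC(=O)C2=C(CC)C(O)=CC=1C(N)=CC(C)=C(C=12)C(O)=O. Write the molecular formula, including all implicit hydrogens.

Walk through each heavy atom and fill implicit hydrogens from standard valence (C 4, N 3, O 2, S 2, halogen 1):
  atom 1: C, bond orders sum to 1 (valence 4) → 3 H
  atom 2: C, bond orders sum to 4 (valence 4) → 0 H
  atom 3: O, bond orders sum to 2 (valence 2) → 0 H
  atom 4: C, bond orders sum to 4 (valence 4) → 0 H
  atom 5: C, bond orders sum to 4 (valence 4) → 0 H
  atom 6: C, bond orders sum to 2 (valence 4) → 2 H
  atom 7: C, bond orders sum to 1 (valence 4) → 3 H
  atom 8: C, bond orders sum to 4 (valence 4) → 0 H
  atom 9: O, bond orders sum to 1 (valence 2) → 1 H
  atom 10: C, bond orders sum to 3 (valence 4) → 1 H
  atom 11: C, bond orders sum to 4 (valence 4) → 0 H
  atom 12: C, bond orders sum to 4 (valence 4) → 0 H
  atom 13: N, bond orders sum to 1 (valence 3) → 2 H
  atom 14: C, bond orders sum to 3 (valence 4) → 1 H
  atom 15: C, bond orders sum to 4 (valence 4) → 0 H
  atom 16: C, bond orders sum to 1 (valence 4) → 3 H
  atom 17: C, bond orders sum to 4 (valence 4) → 0 H
  atom 18: C, bond orders sum to 4 (valence 4) → 0 H
  atom 19: C, bond orders sum to 4 (valence 4) → 0 H
  atom 20: O, bond orders sum to 1 (valence 2) → 1 H
  atom 21: O, bond orders sum to 2 (valence 2) → 0 H
Totals → C:16, H:17, N:1, O:4.
In Hill order: C16H17NO4.

C16H17NO4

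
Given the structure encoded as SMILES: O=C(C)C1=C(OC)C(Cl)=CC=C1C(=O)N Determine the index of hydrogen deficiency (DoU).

6

Molecular formula: C10H10ClNO3.
DoU = (2C + 2 + N − H − X) / 2, where X is the halogen count and O/S are ignored.
    = (2·10 + 2 + 1 − 10 − 1) / 2 = 12 / 2 = 6.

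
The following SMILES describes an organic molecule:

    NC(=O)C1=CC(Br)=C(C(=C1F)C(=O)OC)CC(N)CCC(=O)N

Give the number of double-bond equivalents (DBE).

Molecular formula: C14H17BrFN3O4.
DoU = (2C + 2 + N − H − X) / 2, where X is the halogen count and O/S are ignored.
    = (2·14 + 2 + 3 − 17 − 2) / 2 = 14 / 2 = 7.

7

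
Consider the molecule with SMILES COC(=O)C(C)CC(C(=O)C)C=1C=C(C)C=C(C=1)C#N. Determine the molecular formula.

C16H19NO3

Walk through each heavy atom and fill implicit hydrogens from standard valence (C 4, N 3, O 2, S 2, halogen 1):
  atom 1: C, bond orders sum to 1 (valence 4) → 3 H
  atom 2: O, bond orders sum to 2 (valence 2) → 0 H
  atom 3: C, bond orders sum to 4 (valence 4) → 0 H
  atom 4: O, bond orders sum to 2 (valence 2) → 0 H
  atom 5: C, bond orders sum to 3 (valence 4) → 1 H
  atom 6: C, bond orders sum to 1 (valence 4) → 3 H
  atom 7: C, bond orders sum to 2 (valence 4) → 2 H
  atom 8: C, bond orders sum to 3 (valence 4) → 1 H
  atom 9: C, bond orders sum to 4 (valence 4) → 0 H
  atom 10: O, bond orders sum to 2 (valence 2) → 0 H
  atom 11: C, bond orders sum to 1 (valence 4) → 3 H
  atom 12: C, bond orders sum to 4 (valence 4) → 0 H
  atom 13: C, bond orders sum to 3 (valence 4) → 1 H
  atom 14: C, bond orders sum to 4 (valence 4) → 0 H
  atom 15: C, bond orders sum to 1 (valence 4) → 3 H
  atom 16: C, bond orders sum to 3 (valence 4) → 1 H
  atom 17: C, bond orders sum to 4 (valence 4) → 0 H
  atom 18: C, bond orders sum to 3 (valence 4) → 1 H
  atom 19: C, bond orders sum to 4 (valence 4) → 0 H
  atom 20: N, bond orders sum to 3 (valence 3) → 0 H
Totals → C:16, H:19, N:1, O:3.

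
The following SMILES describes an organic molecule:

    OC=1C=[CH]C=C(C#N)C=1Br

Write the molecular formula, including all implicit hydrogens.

Walk through each heavy atom and fill implicit hydrogens from standard valence (C 4, N 3, O 2, S 2, halogen 1):
  atom 1: O, bond orders sum to 1 (valence 2) → 1 H
  atom 2: C, bond orders sum to 4 (valence 4) → 0 H
  atom 3: C, bond orders sum to 3 (valence 4) → 1 H
  atom 4: C with explicit H count 1
  atom 5: C, bond orders sum to 3 (valence 4) → 1 H
  atom 6: C, bond orders sum to 4 (valence 4) → 0 H
  atom 7: C, bond orders sum to 4 (valence 4) → 0 H
  atom 8: N, bond orders sum to 3 (valence 3) → 0 H
  atom 9: C, bond orders sum to 4 (valence 4) → 0 H
  atom 10: Br (halogen, monovalent) → 0 H
Totals → C:7, H:4, Br:1, N:1, O:1.
In Hill order: C7H4BrNO.

C7H4BrNO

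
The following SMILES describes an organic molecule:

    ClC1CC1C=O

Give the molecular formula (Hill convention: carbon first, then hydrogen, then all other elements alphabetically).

Walk through each heavy atom and fill implicit hydrogens from standard valence (C 4, N 3, O 2, S 2, halogen 1):
  atom 1: Cl (halogen, monovalent) → 0 H
  atom 2: C, bond orders sum to 3 (valence 4) → 1 H
  atom 3: C, bond orders sum to 2 (valence 4) → 2 H
  atom 4: C, bond orders sum to 3 (valence 4) → 1 H
  atom 5: C, bond orders sum to 3 (valence 4) → 1 H
  atom 6: O, bond orders sum to 2 (valence 2) → 0 H
Totals → C:4, H:5, Cl:1, O:1.

C4H5ClO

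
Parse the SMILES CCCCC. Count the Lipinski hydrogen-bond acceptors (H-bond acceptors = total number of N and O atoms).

N atoms: 0; O atoms: 0.
Lipinski HBA = 0 + 0 = 0.

0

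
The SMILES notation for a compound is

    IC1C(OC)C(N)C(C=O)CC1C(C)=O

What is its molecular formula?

C10H16INO3

Walk through each heavy atom and fill implicit hydrogens from standard valence (C 4, N 3, O 2, S 2, halogen 1):
  atom 1: I (halogen, monovalent) → 0 H
  atom 2: C, bond orders sum to 3 (valence 4) → 1 H
  atom 3: C, bond orders sum to 3 (valence 4) → 1 H
  atom 4: O, bond orders sum to 2 (valence 2) → 0 H
  atom 5: C, bond orders sum to 1 (valence 4) → 3 H
  atom 6: C, bond orders sum to 3 (valence 4) → 1 H
  atom 7: N, bond orders sum to 1 (valence 3) → 2 H
  atom 8: C, bond orders sum to 3 (valence 4) → 1 H
  atom 9: C, bond orders sum to 3 (valence 4) → 1 H
  atom 10: O, bond orders sum to 2 (valence 2) → 0 H
  atom 11: C, bond orders sum to 2 (valence 4) → 2 H
  atom 12: C, bond orders sum to 3 (valence 4) → 1 H
  atom 13: C, bond orders sum to 4 (valence 4) → 0 H
  atom 14: C, bond orders sum to 1 (valence 4) → 3 H
  atom 15: O, bond orders sum to 2 (valence 2) → 0 H
Totals → C:10, H:16, I:1, N:1, O:3.
In Hill order: C10H16INO3.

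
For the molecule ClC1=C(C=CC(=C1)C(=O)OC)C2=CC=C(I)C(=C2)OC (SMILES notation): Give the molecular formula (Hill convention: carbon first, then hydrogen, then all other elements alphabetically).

Walk through each heavy atom and fill implicit hydrogens from standard valence (C 4, N 3, O 2, S 2, halogen 1):
  atom 1: Cl (halogen, monovalent) → 0 H
  atom 2: C, bond orders sum to 4 (valence 4) → 0 H
  atom 3: C, bond orders sum to 4 (valence 4) → 0 H
  atom 4: C, bond orders sum to 3 (valence 4) → 1 H
  atom 5: C, bond orders sum to 3 (valence 4) → 1 H
  atom 6: C, bond orders sum to 4 (valence 4) → 0 H
  atom 7: C, bond orders sum to 3 (valence 4) → 1 H
  atom 8: C, bond orders sum to 4 (valence 4) → 0 H
  atom 9: O, bond orders sum to 2 (valence 2) → 0 H
  atom 10: O, bond orders sum to 2 (valence 2) → 0 H
  atom 11: C, bond orders sum to 1 (valence 4) → 3 H
  atom 12: C, bond orders sum to 4 (valence 4) → 0 H
  atom 13: C, bond orders sum to 3 (valence 4) → 1 H
  atom 14: C, bond orders sum to 3 (valence 4) → 1 H
  atom 15: C, bond orders sum to 4 (valence 4) → 0 H
  atom 16: I (halogen, monovalent) → 0 H
  atom 17: C, bond orders sum to 4 (valence 4) → 0 H
  atom 18: C, bond orders sum to 3 (valence 4) → 1 H
  atom 19: O, bond orders sum to 2 (valence 2) → 0 H
  atom 20: C, bond orders sum to 1 (valence 4) → 3 H
Totals → C:15, H:12, Cl:1, I:1, O:3.
In Hill order: C15H12ClIO3.

C15H12ClIO3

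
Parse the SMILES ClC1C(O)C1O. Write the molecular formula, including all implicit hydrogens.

C3H5ClO2

Walk through each heavy atom and fill implicit hydrogens from standard valence (C 4, N 3, O 2, S 2, halogen 1):
  atom 1: Cl (halogen, monovalent) → 0 H
  atom 2: C, bond orders sum to 3 (valence 4) → 1 H
  atom 3: C, bond orders sum to 3 (valence 4) → 1 H
  atom 4: O, bond orders sum to 1 (valence 2) → 1 H
  atom 5: C, bond orders sum to 3 (valence 4) → 1 H
  atom 6: O, bond orders sum to 1 (valence 2) → 1 H
Totals → C:3, H:5, Cl:1, O:2.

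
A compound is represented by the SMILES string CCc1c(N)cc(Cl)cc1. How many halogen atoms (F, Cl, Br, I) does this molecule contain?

Halogen atoms appear at heavy-atom position 8 (1×Cl).
Other groups present: 1 primary amine.
Halogen count: 1.

1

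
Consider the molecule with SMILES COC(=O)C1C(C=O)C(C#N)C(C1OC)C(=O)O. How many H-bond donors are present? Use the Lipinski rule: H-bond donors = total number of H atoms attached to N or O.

1

Donors: find every N or O and count the H atoms it carries.
  atom 2 (O): bond orders sum to 2 → 0 H
  atom 4 (O): bond orders sum to 2 → 0 H
  atom 8 (O): bond orders sum to 2 → 0 H
  atom 11 (N): bond orders sum to 3 → 0 H
  atom 14 (O): bond orders sum to 2 → 0 H
  atom 17 (O): bond orders sum to 2 → 0 H
  atom 18 (O): bond orders sum to 1 → 1 H
Lipinski HBD = 1.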